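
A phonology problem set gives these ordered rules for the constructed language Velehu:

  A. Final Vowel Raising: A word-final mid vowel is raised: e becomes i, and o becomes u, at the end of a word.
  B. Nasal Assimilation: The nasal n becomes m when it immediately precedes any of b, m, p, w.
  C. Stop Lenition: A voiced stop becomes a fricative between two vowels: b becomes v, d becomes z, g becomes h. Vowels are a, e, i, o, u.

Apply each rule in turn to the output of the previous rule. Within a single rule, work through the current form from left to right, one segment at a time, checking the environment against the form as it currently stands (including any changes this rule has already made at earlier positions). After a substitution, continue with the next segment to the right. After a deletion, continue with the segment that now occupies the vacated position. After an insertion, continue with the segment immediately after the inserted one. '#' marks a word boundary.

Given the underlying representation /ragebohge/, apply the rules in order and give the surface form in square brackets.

A Final Vowel Raising: [ragebohge] → [ragebohgi]
B Nasal Assimilation: no change — [ragebohgi]
C Stop Lenition: [ragebohgi] → [rahevohgi]

[rahevohgi]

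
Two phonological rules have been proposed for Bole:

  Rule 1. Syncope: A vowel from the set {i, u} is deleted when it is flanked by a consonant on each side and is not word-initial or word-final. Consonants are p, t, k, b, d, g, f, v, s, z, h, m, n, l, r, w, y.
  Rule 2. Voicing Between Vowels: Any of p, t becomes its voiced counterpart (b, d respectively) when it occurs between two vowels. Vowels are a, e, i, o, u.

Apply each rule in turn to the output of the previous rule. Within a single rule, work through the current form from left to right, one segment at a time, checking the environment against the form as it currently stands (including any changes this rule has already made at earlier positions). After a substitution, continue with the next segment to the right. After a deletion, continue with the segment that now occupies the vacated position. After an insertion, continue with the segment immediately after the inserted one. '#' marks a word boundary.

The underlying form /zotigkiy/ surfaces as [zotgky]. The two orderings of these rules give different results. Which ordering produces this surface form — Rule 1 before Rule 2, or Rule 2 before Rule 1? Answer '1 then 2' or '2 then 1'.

1 then 2

Order 1 then 2:
  1 Syncope: [zotigkiy] → [zotgky]
  2 Voicing Between Vowels: no change — [zotgky]
  result: [zotgky]
Order 2 then 1:
  2 Voicing Between Vowels: [zotigkiy] → [zodigkiy]
  1 Syncope: [zodigkiy] → [zodgky]
  result: [zodgky]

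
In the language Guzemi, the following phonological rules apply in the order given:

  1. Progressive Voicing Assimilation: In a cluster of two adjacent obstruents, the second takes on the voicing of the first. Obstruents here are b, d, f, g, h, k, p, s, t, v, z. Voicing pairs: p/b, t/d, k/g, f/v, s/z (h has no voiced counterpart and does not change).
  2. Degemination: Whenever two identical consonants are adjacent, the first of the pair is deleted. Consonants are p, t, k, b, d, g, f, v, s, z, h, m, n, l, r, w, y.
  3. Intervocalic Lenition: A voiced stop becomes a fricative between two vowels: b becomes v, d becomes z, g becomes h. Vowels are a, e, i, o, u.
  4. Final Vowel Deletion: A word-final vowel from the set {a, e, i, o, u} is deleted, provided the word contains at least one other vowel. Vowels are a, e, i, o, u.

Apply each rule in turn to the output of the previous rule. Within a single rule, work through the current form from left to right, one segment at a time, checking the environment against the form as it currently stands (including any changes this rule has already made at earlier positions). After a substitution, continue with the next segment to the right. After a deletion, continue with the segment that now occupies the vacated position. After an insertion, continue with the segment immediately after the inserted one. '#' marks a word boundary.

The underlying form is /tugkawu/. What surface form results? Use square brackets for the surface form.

[tuhaw]

1 Progressive Voicing Assimilation: [tugkawu] → [tuggawu]
2 Degemination: [tuggawu] → [tugawu]
3 Intervocalic Lenition: [tugawu] → [tuhawu]
4 Final Vowel Deletion: [tuhawu] → [tuhaw]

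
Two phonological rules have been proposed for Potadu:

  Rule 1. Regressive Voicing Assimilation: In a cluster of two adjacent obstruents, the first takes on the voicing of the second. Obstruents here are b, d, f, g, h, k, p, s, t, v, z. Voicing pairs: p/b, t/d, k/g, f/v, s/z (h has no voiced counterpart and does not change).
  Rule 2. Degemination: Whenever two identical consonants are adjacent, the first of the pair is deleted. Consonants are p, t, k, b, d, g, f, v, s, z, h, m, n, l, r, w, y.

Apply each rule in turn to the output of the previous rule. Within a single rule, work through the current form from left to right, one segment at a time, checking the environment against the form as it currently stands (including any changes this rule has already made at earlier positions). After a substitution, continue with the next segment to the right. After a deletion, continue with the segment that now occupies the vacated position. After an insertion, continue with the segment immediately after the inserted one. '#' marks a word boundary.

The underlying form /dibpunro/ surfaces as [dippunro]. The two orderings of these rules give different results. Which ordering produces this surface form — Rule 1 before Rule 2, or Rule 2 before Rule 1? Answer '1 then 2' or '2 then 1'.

Order 1 then 2:
  1 Regressive Voicing Assimilation: [dibpunro] → [dippunro]
  2 Degemination: [dippunro] → [dipunro]
  result: [dipunro]
Order 2 then 1:
  2 Degemination: no change — [dibpunro]
  1 Regressive Voicing Assimilation: [dibpunro] → [dippunro]
  result: [dippunro]

2 then 1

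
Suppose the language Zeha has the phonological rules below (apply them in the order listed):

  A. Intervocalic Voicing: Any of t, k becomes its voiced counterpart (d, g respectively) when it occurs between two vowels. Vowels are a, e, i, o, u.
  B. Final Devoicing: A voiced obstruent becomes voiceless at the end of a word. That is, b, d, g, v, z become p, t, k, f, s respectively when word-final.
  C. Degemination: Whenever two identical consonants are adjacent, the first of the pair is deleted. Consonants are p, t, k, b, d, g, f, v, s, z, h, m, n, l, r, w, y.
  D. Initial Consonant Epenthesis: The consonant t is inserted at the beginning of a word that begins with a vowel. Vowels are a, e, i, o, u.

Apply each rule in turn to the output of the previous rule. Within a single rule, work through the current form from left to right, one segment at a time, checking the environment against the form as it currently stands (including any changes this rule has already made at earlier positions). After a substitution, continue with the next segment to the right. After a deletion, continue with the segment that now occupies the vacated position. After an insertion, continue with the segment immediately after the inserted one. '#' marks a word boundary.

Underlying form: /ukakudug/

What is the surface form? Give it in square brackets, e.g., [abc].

[tugaguduk]

A Intervocalic Voicing: [ukakudug] → [ugagudug]
B Final Devoicing: [ugagudug] → [ugaguduk]
C Degemination: no change — [ugaguduk]
D Initial Consonant Epenthesis: [ugaguduk] → [tugaguduk]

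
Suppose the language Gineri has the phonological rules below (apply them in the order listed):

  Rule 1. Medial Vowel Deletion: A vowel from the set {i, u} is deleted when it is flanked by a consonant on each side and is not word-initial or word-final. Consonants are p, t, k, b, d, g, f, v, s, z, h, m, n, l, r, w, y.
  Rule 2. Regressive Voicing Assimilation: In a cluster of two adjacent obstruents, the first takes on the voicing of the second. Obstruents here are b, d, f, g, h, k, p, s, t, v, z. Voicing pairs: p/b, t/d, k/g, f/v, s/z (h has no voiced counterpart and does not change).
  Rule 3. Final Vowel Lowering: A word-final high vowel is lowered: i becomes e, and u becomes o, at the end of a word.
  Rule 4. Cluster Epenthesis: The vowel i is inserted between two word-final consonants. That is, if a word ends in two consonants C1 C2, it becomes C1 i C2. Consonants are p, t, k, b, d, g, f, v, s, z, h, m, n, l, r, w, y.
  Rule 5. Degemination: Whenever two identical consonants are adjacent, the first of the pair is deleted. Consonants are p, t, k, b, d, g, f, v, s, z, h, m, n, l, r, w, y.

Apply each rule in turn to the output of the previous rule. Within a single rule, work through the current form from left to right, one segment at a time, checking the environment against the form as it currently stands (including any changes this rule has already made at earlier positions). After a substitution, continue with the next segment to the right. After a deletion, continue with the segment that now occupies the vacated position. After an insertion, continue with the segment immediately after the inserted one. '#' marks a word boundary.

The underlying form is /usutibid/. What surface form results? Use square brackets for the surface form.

[usdbid]

Rule 1 Medial Vowel Deletion: [usutibid] → [ustbd]
Rule 2 Regressive Voicing Assimilation: [ustbd] → [usdbd]
Rule 3 Final Vowel Lowering: no change — [usdbd]
Rule 4 Cluster Epenthesis: [usdbd] → [usdbid]
Rule 5 Degemination: no change — [usdbid]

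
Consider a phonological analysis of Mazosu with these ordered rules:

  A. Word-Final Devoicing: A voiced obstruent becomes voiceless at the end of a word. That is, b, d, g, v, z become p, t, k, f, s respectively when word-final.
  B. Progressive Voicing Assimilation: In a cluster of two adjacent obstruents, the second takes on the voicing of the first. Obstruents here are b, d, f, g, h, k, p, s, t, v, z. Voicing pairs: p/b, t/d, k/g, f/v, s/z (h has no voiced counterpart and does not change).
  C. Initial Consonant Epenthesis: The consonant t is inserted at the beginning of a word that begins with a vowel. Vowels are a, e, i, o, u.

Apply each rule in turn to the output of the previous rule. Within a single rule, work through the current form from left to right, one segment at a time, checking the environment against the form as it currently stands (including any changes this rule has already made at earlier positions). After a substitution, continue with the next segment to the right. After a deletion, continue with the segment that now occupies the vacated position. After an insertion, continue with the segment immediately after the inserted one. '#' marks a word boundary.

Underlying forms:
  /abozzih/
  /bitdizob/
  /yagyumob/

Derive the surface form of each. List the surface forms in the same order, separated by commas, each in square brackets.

/abozzih/:
  A Word-Final Devoicing: no change — [abozzih]
  B Progressive Voicing Assimilation: no change — [abozzih]
  C Initial Consonant Epenthesis: [abozzih] → [tabozzih]
/bitdizob/:
  A Word-Final Devoicing: [bitdizob] → [bitdizop]
  B Progressive Voicing Assimilation: [bitdizop] → [bittizop]
  C Initial Consonant Epenthesis: no change — [bittizop]
/yagyumob/:
  A Word-Final Devoicing: [yagyumob] → [yagyumop]
  B Progressive Voicing Assimilation: no change — [yagyumop]
  C Initial Consonant Epenthesis: no change — [yagyumop]

[tabozzih], [bittizop], [yagyumop]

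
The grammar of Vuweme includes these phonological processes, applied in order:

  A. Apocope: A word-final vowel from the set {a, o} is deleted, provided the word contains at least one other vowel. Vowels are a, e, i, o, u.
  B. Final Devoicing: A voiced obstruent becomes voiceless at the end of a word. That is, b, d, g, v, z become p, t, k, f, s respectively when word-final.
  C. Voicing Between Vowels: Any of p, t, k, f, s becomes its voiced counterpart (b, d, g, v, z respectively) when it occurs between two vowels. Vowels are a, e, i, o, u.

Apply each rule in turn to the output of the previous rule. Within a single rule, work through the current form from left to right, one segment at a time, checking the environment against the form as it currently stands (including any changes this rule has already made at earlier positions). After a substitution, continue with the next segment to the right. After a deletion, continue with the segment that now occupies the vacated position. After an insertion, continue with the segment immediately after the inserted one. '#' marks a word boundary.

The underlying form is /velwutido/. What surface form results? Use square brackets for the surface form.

A Apocope: [velwutido] → [velwutid]
B Final Devoicing: [velwutid] → [velwutit]
C Voicing Between Vowels: [velwutit] → [velwudit]

[velwudit]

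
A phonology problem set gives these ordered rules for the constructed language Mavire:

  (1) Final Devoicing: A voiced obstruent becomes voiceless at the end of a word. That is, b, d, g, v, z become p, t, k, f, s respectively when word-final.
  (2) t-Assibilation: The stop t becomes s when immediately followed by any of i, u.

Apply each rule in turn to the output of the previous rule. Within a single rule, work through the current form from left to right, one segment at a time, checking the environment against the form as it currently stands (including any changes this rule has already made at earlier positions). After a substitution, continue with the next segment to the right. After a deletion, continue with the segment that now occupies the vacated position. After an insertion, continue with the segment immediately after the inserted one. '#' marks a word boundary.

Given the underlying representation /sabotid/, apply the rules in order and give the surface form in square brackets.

(1) Final Devoicing: [sabotid] → [sabotit]
(2) t-Assibilation: [sabotit] → [sabosit]

[sabosit]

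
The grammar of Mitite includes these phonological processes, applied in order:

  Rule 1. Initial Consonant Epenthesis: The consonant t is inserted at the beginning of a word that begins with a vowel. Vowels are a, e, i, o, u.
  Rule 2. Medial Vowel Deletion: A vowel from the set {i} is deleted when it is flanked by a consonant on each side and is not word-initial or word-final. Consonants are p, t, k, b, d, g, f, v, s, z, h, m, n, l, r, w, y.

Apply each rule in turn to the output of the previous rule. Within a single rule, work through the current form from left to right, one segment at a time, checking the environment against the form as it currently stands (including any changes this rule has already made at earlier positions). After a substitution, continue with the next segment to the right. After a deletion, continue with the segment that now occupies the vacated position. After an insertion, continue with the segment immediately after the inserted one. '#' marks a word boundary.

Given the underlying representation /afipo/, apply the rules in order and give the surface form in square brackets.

Rule 1 Initial Consonant Epenthesis: [afipo] → [tafipo]
Rule 2 Medial Vowel Deletion: [tafipo] → [tafpo]

[tafpo]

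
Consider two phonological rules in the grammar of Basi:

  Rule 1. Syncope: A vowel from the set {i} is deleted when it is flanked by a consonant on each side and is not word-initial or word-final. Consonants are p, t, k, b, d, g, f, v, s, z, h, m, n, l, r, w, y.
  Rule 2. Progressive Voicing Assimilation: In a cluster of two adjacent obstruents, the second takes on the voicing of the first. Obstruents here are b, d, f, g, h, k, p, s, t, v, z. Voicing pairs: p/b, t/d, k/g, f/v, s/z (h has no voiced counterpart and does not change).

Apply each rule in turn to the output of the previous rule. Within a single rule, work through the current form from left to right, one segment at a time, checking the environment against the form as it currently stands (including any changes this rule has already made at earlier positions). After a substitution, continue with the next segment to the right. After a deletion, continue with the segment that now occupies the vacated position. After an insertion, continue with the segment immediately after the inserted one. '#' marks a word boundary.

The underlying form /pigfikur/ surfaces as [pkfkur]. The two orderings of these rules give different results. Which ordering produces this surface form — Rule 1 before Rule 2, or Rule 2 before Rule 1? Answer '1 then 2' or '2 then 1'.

1 then 2

Order 1 then 2:
  1 Syncope: [pigfikur] → [pgfkur]
  2 Progressive Voicing Assimilation: [pgfkur] → [pkfkur]
  result: [pkfkur]
Order 2 then 1:
  2 Progressive Voicing Assimilation: [pigfikur] → [pigvikur]
  1 Syncope: [pigvikur] → [pgvkur]
  result: [pgvkur]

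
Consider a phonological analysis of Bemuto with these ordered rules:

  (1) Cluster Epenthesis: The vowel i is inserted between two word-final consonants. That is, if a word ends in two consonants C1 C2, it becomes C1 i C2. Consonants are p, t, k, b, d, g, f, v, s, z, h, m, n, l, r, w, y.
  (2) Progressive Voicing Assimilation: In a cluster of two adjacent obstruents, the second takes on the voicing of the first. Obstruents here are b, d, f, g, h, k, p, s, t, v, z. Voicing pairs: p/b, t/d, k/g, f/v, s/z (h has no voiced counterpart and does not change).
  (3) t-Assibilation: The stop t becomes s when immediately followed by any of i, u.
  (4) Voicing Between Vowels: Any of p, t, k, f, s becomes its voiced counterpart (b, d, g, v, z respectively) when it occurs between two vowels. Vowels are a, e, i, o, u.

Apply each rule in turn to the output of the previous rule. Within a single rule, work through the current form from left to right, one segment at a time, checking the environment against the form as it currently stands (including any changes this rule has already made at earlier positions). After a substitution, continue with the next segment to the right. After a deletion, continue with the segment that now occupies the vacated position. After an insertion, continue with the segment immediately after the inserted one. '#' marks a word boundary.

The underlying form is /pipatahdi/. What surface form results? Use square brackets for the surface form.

(1) Cluster Epenthesis: no change — [pipatahdi]
(2) Progressive Voicing Assimilation: [pipatahdi] → [pipatahti]
(3) t-Assibilation: [pipatahti] → [pipatahsi]
(4) Voicing Between Vowels: [pipatahsi] → [pibadahsi]

[pibadahsi]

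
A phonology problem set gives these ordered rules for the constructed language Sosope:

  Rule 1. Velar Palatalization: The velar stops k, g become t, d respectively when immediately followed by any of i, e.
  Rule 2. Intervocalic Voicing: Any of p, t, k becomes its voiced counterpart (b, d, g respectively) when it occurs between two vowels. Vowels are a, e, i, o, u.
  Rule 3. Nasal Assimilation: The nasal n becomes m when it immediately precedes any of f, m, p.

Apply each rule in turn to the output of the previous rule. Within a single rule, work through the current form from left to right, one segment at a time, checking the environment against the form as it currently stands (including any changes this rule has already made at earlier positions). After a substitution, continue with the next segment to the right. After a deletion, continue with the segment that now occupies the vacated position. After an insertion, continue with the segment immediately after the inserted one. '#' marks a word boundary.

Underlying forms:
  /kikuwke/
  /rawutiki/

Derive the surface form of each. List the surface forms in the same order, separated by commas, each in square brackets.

[tiguwte], [rawudidi]

/kikuwke/:
  Rule 1 Velar Palatalization: [kikuwke] → [tikuwte]
  Rule 2 Intervocalic Voicing: [tikuwte] → [tiguwte]
  Rule 3 Nasal Assimilation: no change — [tiguwte]
/rawutiki/:
  Rule 1 Velar Palatalization: [rawutiki] → [rawutiti]
  Rule 2 Intervocalic Voicing: [rawutiti] → [rawudidi]
  Rule 3 Nasal Assimilation: no change — [rawudidi]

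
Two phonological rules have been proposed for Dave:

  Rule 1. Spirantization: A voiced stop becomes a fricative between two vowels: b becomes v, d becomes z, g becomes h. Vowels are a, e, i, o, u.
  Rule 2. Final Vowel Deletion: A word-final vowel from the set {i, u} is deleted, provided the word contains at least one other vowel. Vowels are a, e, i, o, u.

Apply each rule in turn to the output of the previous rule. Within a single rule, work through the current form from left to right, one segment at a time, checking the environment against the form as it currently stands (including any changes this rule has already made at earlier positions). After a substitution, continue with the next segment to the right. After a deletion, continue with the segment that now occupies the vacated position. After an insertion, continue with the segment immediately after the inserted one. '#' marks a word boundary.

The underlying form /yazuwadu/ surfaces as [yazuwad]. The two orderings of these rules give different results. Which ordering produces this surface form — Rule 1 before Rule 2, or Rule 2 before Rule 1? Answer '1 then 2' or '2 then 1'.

2 then 1

Order 1 then 2:
  1 Spirantization: [yazuwadu] → [yazuwazu]
  2 Final Vowel Deletion: [yazuwazu] → [yazuwaz]
  result: [yazuwaz]
Order 2 then 1:
  2 Final Vowel Deletion: [yazuwadu] → [yazuwad]
  1 Spirantization: no change — [yazuwad]
  result: [yazuwad]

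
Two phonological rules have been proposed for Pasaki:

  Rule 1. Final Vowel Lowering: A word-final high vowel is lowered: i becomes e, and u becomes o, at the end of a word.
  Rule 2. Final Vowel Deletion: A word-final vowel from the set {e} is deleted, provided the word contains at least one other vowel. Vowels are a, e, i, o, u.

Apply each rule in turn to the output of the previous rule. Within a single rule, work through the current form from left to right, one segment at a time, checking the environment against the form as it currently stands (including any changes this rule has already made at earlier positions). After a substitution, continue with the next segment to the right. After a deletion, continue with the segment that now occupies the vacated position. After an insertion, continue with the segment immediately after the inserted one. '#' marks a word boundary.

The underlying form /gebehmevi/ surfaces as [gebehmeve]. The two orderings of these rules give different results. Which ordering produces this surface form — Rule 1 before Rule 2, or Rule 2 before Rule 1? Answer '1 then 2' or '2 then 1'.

2 then 1

Order 1 then 2:
  1 Final Vowel Lowering: [gebehmevi] → [gebehmeve]
  2 Final Vowel Deletion: [gebehmeve] → [gebehmev]
  result: [gebehmev]
Order 2 then 1:
  2 Final Vowel Deletion: no change — [gebehmevi]
  1 Final Vowel Lowering: [gebehmevi] → [gebehmeve]
  result: [gebehmeve]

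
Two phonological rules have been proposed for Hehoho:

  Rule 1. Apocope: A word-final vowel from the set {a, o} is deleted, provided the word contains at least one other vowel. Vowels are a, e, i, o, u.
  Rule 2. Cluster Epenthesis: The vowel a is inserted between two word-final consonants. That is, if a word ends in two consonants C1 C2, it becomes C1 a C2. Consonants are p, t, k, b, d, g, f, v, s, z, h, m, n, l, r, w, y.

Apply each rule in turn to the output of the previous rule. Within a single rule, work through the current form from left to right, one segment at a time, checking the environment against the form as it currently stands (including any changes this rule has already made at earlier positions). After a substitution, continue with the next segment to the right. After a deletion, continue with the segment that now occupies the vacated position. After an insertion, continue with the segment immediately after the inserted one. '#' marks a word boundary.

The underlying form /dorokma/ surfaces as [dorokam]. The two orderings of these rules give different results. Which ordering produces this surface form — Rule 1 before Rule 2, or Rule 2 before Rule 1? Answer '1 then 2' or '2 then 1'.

1 then 2

Order 1 then 2:
  1 Apocope: [dorokma] → [dorokm]
  2 Cluster Epenthesis: [dorokm] → [dorokam]
  result: [dorokam]
Order 2 then 1:
  2 Cluster Epenthesis: no change — [dorokma]
  1 Apocope: [dorokma] → [dorokm]
  result: [dorokm]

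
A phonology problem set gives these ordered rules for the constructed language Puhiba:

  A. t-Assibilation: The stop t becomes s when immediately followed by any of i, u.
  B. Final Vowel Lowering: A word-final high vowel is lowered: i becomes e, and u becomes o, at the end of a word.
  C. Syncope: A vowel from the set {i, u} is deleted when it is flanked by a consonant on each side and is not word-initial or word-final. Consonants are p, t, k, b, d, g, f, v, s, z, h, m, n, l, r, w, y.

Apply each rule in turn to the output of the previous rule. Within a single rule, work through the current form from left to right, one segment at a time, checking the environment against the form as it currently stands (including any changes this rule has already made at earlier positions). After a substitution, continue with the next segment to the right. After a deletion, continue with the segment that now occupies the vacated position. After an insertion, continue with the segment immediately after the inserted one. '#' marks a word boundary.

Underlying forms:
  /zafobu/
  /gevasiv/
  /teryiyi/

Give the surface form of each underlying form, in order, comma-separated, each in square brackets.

[zafobo], [gevasv], [teryye]

/zafobu/:
  A t-Assibilation: no change — [zafobu]
  B Final Vowel Lowering: [zafobu] → [zafobo]
  C Syncope: no change — [zafobo]
/gevasiv/:
  A t-Assibilation: no change — [gevasiv]
  B Final Vowel Lowering: no change — [gevasiv]
  C Syncope: [gevasiv] → [gevasv]
/teryiyi/:
  A t-Assibilation: no change — [teryiyi]
  B Final Vowel Lowering: [teryiyi] → [teryiye]
  C Syncope: [teryiye] → [teryye]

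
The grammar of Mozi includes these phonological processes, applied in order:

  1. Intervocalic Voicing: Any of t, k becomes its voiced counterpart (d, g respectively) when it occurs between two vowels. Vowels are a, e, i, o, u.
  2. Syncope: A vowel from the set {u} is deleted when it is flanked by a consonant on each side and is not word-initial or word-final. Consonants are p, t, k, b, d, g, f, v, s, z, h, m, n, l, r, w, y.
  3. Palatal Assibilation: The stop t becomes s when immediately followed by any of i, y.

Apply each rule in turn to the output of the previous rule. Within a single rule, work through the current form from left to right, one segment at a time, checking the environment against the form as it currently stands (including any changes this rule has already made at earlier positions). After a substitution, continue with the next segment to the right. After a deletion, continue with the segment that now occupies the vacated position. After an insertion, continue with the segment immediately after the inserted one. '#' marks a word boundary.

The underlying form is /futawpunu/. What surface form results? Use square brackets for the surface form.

1 Intervocalic Voicing: [futawpunu] → [fudawpunu]
2 Syncope: [fudawpunu] → [fdawpnu]
3 Palatal Assibilation: no change — [fdawpnu]

[fdawpnu]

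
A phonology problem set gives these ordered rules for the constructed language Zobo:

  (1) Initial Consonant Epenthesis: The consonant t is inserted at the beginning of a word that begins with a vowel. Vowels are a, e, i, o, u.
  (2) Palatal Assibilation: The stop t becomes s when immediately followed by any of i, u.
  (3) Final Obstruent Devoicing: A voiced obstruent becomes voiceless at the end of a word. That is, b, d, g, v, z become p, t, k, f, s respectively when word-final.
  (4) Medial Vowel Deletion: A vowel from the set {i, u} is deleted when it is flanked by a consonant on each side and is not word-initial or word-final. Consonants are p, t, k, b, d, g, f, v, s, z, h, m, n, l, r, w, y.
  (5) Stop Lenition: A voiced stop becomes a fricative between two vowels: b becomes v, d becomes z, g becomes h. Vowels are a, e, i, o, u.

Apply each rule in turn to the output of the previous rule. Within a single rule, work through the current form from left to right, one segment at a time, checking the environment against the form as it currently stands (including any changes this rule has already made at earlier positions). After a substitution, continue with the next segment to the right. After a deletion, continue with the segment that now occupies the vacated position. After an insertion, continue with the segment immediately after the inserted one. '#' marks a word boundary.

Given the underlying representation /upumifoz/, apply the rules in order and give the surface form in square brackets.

[spmfos]

(1) Initial Consonant Epenthesis: [upumifoz] → [tupumifoz]
(2) Palatal Assibilation: [tupumifoz] → [supumifoz]
(3) Final Obstruent Devoicing: [supumifoz] → [supumifos]
(4) Medial Vowel Deletion: [supumifos] → [spmfos]
(5) Stop Lenition: no change — [spmfos]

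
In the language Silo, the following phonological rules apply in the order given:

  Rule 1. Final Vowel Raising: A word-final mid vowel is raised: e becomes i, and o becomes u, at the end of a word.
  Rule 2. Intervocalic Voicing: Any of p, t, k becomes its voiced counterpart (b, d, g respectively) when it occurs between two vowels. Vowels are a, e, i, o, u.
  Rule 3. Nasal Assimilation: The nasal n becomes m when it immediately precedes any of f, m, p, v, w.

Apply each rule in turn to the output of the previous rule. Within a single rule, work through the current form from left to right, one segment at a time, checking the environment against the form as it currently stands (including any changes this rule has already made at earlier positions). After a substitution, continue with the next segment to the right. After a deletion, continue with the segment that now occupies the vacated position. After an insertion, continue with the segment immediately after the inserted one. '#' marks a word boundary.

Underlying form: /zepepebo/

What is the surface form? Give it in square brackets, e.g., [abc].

Rule 1 Final Vowel Raising: [zepepebo] → [zepepebu]
Rule 2 Intervocalic Voicing: [zepepebu] → [zebebebu]
Rule 3 Nasal Assimilation: no change — [zebebebu]

[zebebebu]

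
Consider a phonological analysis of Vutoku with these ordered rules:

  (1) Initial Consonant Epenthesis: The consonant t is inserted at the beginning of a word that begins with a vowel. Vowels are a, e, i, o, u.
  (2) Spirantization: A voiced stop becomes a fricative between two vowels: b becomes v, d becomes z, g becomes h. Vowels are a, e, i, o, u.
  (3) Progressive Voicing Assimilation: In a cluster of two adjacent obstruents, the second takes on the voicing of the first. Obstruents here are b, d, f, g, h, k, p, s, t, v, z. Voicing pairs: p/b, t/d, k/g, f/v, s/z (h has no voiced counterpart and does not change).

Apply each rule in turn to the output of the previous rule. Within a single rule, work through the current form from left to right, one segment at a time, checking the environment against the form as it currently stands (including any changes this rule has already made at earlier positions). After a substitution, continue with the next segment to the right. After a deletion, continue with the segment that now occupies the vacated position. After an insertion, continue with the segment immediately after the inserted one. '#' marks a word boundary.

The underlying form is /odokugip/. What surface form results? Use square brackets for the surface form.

(1) Initial Consonant Epenthesis: [odokugip] → [todokugip]
(2) Spirantization: [todokugip] → [tozokuhip]
(3) Progressive Voicing Assimilation: no change — [tozokuhip]

[tozokuhip]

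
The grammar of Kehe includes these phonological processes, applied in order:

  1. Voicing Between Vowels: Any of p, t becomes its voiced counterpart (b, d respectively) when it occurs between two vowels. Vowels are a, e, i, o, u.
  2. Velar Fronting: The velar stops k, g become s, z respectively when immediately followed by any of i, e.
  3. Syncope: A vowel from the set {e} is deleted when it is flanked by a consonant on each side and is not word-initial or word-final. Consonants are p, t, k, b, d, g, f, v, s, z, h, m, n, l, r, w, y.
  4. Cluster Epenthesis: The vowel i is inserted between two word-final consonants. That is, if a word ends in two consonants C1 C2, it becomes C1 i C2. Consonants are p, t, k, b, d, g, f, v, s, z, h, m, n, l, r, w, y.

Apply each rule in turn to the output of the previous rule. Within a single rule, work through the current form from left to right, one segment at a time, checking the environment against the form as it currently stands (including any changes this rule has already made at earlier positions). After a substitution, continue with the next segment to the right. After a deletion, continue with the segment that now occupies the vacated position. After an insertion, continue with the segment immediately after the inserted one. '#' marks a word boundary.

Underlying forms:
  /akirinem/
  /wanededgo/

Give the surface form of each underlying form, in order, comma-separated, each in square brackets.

/akirinem/:
  1 Voicing Between Vowels: no change — [akirinem]
  2 Velar Fronting: [akirinem] → [asirinem]
  3 Syncope: [asirinem] → [asirinm]
  4 Cluster Epenthesis: [asirinm] → [asirinim]
/wanededgo/:
  1 Voicing Between Vowels: no change — [wanededgo]
  2 Velar Fronting: no change — [wanededgo]
  3 Syncope: [wanededgo] → [wanddgo]
  4 Cluster Epenthesis: no change — [wanddgo]

[asirinim], [wanddgo]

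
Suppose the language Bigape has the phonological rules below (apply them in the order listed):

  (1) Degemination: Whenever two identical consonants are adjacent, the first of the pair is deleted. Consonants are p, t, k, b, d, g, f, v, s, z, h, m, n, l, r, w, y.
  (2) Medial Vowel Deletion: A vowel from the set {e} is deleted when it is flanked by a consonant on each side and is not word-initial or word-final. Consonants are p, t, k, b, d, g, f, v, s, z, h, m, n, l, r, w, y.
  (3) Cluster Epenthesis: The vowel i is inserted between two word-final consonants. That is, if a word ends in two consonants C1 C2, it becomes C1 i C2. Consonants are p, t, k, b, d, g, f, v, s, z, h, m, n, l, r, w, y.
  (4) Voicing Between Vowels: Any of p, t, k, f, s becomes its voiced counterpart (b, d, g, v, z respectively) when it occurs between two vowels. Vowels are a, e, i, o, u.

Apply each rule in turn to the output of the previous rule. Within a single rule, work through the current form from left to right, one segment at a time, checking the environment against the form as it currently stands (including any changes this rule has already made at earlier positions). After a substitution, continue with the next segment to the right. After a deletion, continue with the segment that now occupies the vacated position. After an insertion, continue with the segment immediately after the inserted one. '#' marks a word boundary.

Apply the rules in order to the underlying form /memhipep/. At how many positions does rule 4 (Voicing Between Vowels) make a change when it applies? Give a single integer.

1

(1) Degemination: no change — [memhipep]
(2) Medial Vowel Deletion: [memhipep] → [mmhipp]
(3) Cluster Epenthesis: [mmhipp] → [mmhipip]
(4) Voicing Between Vowels: [mmhipip] → [mmhibip]
Rule 4 changed 1 position(s).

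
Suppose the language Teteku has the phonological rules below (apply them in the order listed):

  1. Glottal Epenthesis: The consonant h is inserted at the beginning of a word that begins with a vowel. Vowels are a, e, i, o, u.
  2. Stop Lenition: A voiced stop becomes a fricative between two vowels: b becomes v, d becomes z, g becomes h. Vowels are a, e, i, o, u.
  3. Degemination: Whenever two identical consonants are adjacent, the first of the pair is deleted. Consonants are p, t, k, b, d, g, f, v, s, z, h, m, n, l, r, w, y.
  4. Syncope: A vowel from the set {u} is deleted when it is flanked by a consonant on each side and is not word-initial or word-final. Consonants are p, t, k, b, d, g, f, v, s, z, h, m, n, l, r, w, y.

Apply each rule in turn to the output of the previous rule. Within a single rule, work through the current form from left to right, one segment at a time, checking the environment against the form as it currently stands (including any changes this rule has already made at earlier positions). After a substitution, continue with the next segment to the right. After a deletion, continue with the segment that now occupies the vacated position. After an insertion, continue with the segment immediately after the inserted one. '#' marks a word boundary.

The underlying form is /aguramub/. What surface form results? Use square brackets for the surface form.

1 Glottal Epenthesis: [aguramub] → [haguramub]
2 Stop Lenition: [haguramub] → [hahuramub]
3 Degemination: no change — [hahuramub]
4 Syncope: [hahuramub] → [hahramb]

[hahramb]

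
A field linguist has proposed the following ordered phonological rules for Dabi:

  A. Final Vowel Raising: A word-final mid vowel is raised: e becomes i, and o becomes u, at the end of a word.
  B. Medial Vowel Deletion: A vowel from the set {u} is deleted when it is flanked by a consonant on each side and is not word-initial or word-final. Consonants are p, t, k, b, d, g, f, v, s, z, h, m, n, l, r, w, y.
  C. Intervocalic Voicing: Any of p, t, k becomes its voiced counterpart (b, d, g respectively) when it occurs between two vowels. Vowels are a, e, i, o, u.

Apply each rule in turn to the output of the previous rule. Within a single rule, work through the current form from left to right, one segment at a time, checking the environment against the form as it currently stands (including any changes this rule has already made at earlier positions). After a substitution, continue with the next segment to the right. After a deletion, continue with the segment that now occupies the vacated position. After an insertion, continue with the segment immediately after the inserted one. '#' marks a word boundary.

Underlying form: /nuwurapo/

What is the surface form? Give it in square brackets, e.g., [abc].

A Final Vowel Raising: [nuwurapo] → [nuwurapu]
B Medial Vowel Deletion: [nuwurapu] → [nwrapu]
C Intervocalic Voicing: [nwrapu] → [nwrabu]

[nwrabu]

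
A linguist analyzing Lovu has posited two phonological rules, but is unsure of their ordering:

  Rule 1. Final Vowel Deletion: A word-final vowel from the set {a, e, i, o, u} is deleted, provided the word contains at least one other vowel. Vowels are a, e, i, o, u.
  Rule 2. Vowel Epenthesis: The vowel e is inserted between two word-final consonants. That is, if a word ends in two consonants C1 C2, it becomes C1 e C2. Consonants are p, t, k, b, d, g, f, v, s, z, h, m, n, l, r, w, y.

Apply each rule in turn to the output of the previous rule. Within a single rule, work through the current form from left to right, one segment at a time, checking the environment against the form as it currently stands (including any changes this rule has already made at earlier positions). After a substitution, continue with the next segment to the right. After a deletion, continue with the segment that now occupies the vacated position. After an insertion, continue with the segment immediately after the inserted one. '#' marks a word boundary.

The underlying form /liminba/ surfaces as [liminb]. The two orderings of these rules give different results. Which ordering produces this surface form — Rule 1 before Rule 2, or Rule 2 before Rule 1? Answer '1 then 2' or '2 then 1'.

Order 1 then 2:
  1 Final Vowel Deletion: [liminba] → [liminb]
  2 Vowel Epenthesis: [liminb] → [limineb]
  result: [limineb]
Order 2 then 1:
  2 Vowel Epenthesis: no change — [liminba]
  1 Final Vowel Deletion: [liminba] → [liminb]
  result: [liminb]

2 then 1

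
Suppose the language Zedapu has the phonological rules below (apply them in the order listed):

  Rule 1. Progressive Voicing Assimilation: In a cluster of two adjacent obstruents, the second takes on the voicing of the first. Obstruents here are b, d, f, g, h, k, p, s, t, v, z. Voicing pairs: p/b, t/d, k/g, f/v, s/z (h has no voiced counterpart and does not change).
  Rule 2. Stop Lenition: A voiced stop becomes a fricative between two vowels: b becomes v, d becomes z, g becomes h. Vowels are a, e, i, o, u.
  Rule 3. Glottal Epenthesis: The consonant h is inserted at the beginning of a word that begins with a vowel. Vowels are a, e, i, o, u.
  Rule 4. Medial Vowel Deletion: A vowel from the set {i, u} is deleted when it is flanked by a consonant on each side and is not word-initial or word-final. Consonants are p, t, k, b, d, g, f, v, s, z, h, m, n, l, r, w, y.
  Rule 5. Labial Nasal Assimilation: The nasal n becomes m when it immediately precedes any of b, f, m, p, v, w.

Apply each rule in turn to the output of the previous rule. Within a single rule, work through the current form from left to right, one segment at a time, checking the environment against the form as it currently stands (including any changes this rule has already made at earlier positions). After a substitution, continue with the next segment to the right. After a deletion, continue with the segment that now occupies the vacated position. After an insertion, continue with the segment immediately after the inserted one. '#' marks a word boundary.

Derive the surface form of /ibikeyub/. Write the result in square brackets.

[hvkeyb]

Rule 1 Progressive Voicing Assimilation: no change — [ibikeyub]
Rule 2 Stop Lenition: [ibikeyub] → [ivikeyub]
Rule 3 Glottal Epenthesis: [ivikeyub] → [hivikeyub]
Rule 4 Medial Vowel Deletion: [hivikeyub] → [hvkeyb]
Rule 5 Labial Nasal Assimilation: no change — [hvkeyb]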